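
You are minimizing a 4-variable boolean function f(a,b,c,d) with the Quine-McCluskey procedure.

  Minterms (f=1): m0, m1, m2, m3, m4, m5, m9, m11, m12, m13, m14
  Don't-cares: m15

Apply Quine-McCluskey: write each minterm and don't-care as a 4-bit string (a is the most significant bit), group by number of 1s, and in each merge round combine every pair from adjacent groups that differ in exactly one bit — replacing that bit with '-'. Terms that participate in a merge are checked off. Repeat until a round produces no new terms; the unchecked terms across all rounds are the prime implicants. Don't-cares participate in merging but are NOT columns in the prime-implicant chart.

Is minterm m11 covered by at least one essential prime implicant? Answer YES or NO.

size-2^0 implicants → 0000(✓)  0001(✓)  0010(✓)  0011(✓)  0100(✓)  0101(✓)  1001(✓)  1011(✓)  1100(✓)  1101(✓)  1110(✓)  1111(✓)
size-2^1 implicants → -001(✓)  -011(✓)  -100(✓)  -101(✓)  0-00(✓)  0-01(✓)  00-0(✓)  00-1(✓)  000-(✓)  001-(✓)  010-(✓)  1-01(✓)  1-11(✓)  10-1(✓)  11-0(✓)  11-1(✓)  110-(✓)  111-(✓)
size-2^2 implicants → --01  -0-1  -10-  0-0-  00--  1--1  11--
Unchecked terms (primes): --01, -0-1, -10-, 0-0-, 00--, 1--1, 11--
Minterm coverage:
  m0 ⊆ 0-0-,00--
  m1 ⊆ --01,-0-1,0-0-,00--
  m2 ⊆ 00-- [E]
  m3 ⊆ -0-1,00--
  m4 ⊆ -10-,0-0-
  m5 ⊆ --01,-10-,0-0-
  m9 ⊆ --01,-0-1,1--1
  m11 ⊆ -0-1,1--1
  m12 ⊆ -10-,11--
  m13 ⊆ --01,-10-,1--1,11--
  m14 ⊆ 11-- [E]
E = {00--, 11--}

NO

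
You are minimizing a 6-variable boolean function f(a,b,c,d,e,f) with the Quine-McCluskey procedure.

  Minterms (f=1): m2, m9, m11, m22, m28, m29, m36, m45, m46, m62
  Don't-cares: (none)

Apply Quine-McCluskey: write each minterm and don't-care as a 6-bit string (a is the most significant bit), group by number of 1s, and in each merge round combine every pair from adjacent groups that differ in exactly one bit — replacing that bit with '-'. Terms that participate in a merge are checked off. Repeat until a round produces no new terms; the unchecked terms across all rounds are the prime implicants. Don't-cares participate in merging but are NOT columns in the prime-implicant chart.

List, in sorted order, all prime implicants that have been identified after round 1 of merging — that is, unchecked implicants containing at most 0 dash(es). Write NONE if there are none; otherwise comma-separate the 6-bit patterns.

Round 0: 000010 001001✓ 001011✓ 010110 011100✓ 011101✓ 100100 101101 101110✓ 111110✓
Round 1: 0010-1 01110- 1-1110
PIs = {000010, 0010-1, 010110, 01110-, 1-1110, 100100, 101101}

000010, 010110, 100100, 101101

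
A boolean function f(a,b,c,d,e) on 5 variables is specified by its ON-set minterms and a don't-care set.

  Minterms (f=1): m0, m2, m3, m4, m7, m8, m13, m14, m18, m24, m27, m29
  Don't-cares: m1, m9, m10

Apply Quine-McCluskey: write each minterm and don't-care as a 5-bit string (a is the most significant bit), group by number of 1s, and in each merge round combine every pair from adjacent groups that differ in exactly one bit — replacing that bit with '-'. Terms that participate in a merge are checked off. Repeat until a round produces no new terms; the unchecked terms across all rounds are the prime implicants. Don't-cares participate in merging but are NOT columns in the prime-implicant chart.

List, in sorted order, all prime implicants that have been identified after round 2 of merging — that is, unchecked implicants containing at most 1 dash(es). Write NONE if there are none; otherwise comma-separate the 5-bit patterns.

[col 0] 00000*, 00001*, 00010*, 00011*, 00100*, 00111*, 01000*, 01001*, 01010*, 01101*, 01110*, 10010*, 11000*, 11011, 11101*
[col 1] -0010, -1000, -1101, 0-000*, 0-001*, 0-010*, 00-00, 00-11, 000-0*, 000-1*, 0000-*, 0001-*, 01-01, 01-10, 010-0*, 0100-*
[col 2] 0-0-0, 0-00-, 000--
Prime implicants: -0010, -1000, -1101, 0-0-0, 0-00-, 00-00, 00-11, 000--, 01-01, 01-10, 11011

-0010, -1000, -1101, 00-00, 00-11, 01-01, 01-10, 11011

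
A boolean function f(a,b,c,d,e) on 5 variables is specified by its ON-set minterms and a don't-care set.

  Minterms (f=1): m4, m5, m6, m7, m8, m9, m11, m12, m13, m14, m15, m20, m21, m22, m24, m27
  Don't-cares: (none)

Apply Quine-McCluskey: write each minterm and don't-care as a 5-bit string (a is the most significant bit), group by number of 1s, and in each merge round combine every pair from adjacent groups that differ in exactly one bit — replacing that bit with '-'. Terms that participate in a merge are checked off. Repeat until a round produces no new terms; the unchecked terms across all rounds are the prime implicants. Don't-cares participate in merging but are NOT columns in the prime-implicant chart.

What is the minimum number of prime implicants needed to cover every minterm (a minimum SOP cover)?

6

[col 0] 00100*, 00101*, 00110*, 00111*, 01000*, 01001*, 01011*, 01100*, 01101*, 01110*, 01111*, 10100*, 10101*, 10110*, 11000*, 11011*
[col 1] -0100*, -0101*, -0110*, -1000, -1011, 0-100*, 0-101*, 0-110*, 0-111*, 001-0*, 001-1*, 0010-*, 0011-*, 01-00*, 01-01*, 01-11*, 010-1*, 0100-*, 011-0*, 011-1*, 0110-*, 0111-*, 101-0*, 1010-*
[col 2] -01-0, -010-, 0-1-0*, 0-1-1*, 0-10-*, 0-11-*, 001--*, 01--1, 01-0-, 011--*
[col 3] 0-1--
Prime implicants: -01-0, -010-, -1000, -1011, 0-1--, 01--1, 01-0-
PI chart (minterm → PIs covering it):
  4 | -01-0,-010-,0-1--
  5 | -010-,0-1--
  6 | -01-0,0-1--
  7 | 0-1--  (sole → essential)
  8 | -1000,01-0-
  9 | 01--1,01-0-
  11 | -1011,01--1
  12 | 0-1--,01-0-
  13 | 0-1--,01--1,01-0-
  14 | 0-1--  (sole → essential)
  15 | 0-1--,01--1
  20 | -01-0,-010-
  21 | -010-  (sole → essential)
  22 | -01-0  (sole → essential)
  24 | -1000  (sole → essential)
  27 | -1011  (sole → essential)
Essential prime implicants: -01-0, -010-, -1000, -1011, 0-1--
Petrick residual → 01--1
Minimum SOP uses 6 PIs: b'ce' + b'cd' + bc'd'e' + bc'de + a'c + a'be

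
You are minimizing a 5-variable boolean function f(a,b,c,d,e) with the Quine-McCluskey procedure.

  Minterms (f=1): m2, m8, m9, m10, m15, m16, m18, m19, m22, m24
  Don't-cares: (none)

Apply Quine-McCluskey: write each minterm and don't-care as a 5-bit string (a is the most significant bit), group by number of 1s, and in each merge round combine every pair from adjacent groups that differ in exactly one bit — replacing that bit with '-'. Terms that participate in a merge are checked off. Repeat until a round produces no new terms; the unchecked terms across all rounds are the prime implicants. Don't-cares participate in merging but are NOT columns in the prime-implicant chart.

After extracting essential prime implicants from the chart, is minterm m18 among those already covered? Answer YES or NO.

YES

size-2^0 implicants → 00010(✓)  01000(✓)  01001(✓)  01010(✓)  01111  10000(✓)  10010(✓)  10011(✓)  10110(✓)  11000(✓)
size-2^1 implicants → -0010  -1000  0-010  010-0  0100-  1-000  10-10  100-0  1001-
Unchecked terms (primes): -0010, -1000, 0-010, 010-0, 0100-, 01111, 1-000, 10-10, 100-0, 1001-
Minterm coverage:
  m2 ⊆ -0010,0-010
  m8 ⊆ -1000,010-0,0100-
  m9 ⊆ 0100- [E]
  m10 ⊆ 0-010,010-0
  m15 ⊆ 01111 [E]
  m16 ⊆ 1-000,100-0
  m18 ⊆ -0010,10-10,100-0,1001-
  m19 ⊆ 1001- [E]
  m22 ⊆ 10-10 [E]
  m24 ⊆ -1000,1-000
E = {0100-, 01111, 10-10, 1001-}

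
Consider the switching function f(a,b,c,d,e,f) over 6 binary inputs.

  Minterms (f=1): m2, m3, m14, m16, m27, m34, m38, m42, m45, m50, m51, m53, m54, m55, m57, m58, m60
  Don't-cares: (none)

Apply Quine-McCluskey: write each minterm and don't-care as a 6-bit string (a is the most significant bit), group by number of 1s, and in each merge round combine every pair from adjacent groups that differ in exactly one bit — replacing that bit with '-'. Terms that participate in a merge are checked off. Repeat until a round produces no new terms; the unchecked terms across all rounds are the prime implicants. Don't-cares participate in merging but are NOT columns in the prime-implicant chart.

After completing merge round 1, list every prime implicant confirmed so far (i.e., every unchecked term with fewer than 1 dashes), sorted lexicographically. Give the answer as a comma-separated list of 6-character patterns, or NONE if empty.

size-2^0 implicants → 000010(✓)  000011(✓)  001110  010000  011011  100010(✓)  100110(✓)  101010(✓)  101101  110010(✓)  110011(✓)  110101(✓)  110110(✓)  110111(✓)  111001  111010(✓)  111100
size-2^1 implicants → -00010  00001-  1-0010(✓)  1-0110(✓)  1-1010(✓)  10-010(✓)  100-10(✓)  11-010(✓)  110-10(✓)  110-11(✓)  11001-(✓)  1101-1  11011-(✓)
size-2^2 implicants → 1--010  1-0-10  110-1-
Unchecked terms (primes): -00010, 00001-, 001110, 010000, 011011, 1--010, 1-0-10, 101101, 110-1-, 1101-1, 111001, 111100

001110, 010000, 011011, 101101, 111001, 111100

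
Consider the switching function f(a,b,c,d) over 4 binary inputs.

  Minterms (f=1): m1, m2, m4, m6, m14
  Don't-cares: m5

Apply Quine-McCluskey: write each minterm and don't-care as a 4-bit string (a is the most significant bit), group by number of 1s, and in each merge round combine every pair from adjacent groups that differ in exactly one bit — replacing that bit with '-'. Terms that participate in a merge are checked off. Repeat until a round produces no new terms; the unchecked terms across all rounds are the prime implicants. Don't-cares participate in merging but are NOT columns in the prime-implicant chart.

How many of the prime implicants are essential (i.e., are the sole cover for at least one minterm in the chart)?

3

size-2^0 implicants → 0001(✓)  0010(✓)  0100(✓)  0101(✓)  0110(✓)  1110(✓)
size-2^1 implicants → -110  0-01  0-10  01-0  010-
Unchecked terms (primes): -110, 0-01, 0-10, 01-0, 010-
Minterm coverage:
  m1 ⊆ 0-01 [E]
  m2 ⊆ 0-10 [E]
  m4 ⊆ 01-0,010-
  m6 ⊆ -110,0-10,01-0
  m14 ⊆ -110 [E]
E = {-110, 0-01, 0-10}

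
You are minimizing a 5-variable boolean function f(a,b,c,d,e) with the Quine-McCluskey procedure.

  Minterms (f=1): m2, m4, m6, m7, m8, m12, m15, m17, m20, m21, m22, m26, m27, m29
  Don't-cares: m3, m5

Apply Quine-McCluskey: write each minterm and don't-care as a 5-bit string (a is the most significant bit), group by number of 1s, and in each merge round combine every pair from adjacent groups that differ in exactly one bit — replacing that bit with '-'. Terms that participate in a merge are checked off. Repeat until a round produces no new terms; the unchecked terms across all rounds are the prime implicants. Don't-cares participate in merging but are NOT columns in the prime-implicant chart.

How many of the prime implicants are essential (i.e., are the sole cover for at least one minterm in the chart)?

7

[col 0] 00010*, 00011*, 00100*, 00101*, 00110*, 00111*, 01000*, 01100*, 01111*, 10001*, 10100*, 10101*, 10110*, 11010*, 11011*, 11101*
[col 1] -0100*, -0101*, -0110*, 0-100, 0-111, 00-10*, 00-11*, 0001-*, 001-0*, 001-1*, 0010-*, 0011-*, 01-00, 1-101, 10-01, 101-0*, 1010-*, 1101-
[col 2] -01-0, -010-, 00-1-, 001--
Prime implicants: -01-0, -010-, 0-100, 0-111, 00-1-, 001--, 01-00, 1-101, 10-01, 1101-
PI chart (minterm → PIs covering it):
  2 | 00-1-  (sole → essential)
  4 | -01-0,-010-,0-100,001--
  6 | -01-0,00-1-,001--
  7 | 0-111,00-1-,001--
  8 | 01-00  (sole → essential)
  12 | 0-100,01-00
  15 | 0-111  (sole → essential)
  17 | 10-01  (sole → essential)
  20 | -01-0,-010-
  21 | -010-,1-101,10-01
  22 | -01-0  (sole → essential)
  26 | 1101-  (sole → essential)
  27 | 1101-  (sole → essential)
  29 | 1-101  (sole → essential)
Essential prime implicants: -01-0, 0-111, 00-1-, 01-00, 1-101, 10-01, 1101-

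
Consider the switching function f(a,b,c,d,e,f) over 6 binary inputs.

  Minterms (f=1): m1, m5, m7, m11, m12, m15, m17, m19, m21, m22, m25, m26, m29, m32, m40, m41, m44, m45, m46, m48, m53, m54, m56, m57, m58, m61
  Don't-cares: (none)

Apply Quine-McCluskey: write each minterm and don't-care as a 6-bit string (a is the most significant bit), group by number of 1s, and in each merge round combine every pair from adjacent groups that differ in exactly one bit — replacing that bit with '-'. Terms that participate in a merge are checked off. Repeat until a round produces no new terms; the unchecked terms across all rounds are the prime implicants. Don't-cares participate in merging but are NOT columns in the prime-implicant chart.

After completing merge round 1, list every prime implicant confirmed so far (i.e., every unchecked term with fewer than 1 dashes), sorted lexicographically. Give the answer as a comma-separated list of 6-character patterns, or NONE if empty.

NONE

Round 0: 000001✓ 000101✓ 000111✓ 001011✓ 001100✓ 001111✓ 010001✓ 010011✓ 010101✓ 010110✓ 011001✓ 011010✓ 011101✓ 100000✓ 101000✓ 101001✓ 101100✓ 101101✓ 101110✓ 110000✓ 110101✓ 110110✓ 111000✓ 111001✓ 111010✓ 111101✓
Round 1: -01100 -10101✓ -10110 -11001✓ -11010 -11101✓ 0-0001✓ 0-0101✓ 00-111 000-01✓ 0001-1 001-11 01-001✓ 01-101✓ 010-01✓ 0100-1 011-01✓ 1-0000✓ 1-1000✓ 1-1001✓ 1-1101✓ 10-000✓ 101-00✓ 101-01✓ 10100-✓ 1011-0 10110-✓ 11-000✓ 11-101✓ 111-01✓ 1110-0 11100-✓
Round 2: -1-101 -11-01 0-0-01 01--01 1--000 1-1-01 1-100- 101-0-
PIs = {-01100, -1-101, -10110, -11-01, -11010, 0-0-01, 00-111, 0001-1, 001-11, 01--01, 0100-1, 1--000, 1-1-01, 1-100-, 101-0-, 1011-0, 1110-0}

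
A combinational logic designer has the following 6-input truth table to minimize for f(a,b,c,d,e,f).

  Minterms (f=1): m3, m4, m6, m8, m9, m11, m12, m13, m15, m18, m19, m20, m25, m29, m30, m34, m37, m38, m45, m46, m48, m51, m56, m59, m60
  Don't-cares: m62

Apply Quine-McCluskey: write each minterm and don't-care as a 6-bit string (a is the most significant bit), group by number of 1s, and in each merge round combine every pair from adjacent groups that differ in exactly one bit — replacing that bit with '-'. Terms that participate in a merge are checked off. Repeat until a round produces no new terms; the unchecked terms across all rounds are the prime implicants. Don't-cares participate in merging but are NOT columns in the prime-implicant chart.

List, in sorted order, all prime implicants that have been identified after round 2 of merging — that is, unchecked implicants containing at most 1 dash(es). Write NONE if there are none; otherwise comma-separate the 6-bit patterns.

[col 0] 000011*, 000100*, 000110*, 001000*, 001001*, 001011*, 001100*, 001101*, 001111*, 010010*, 010011*, 010100*, 011001*, 011101*, 011110*, 100010*, 100101*, 100110*, 101101*, 101110*, 110000*, 110011*, 111000*, 111011*, 111100*, 111110*
[col 1] -00110, -01101, -10011, -11110, 0-0011, 0-0100, 0-1001*, 0-1101*, 00-011, 00-100, 0001-0, 001-00*, 001-01*, 001-11*, 0010-1*, 00100-*, 0011-1*, 00110-*, 01001-, 011-01*, 1-1110, 10-101, 10-110, 100-10, 11-000, 11-011, 111-00, 1111-0
[col 2] 0-1-01, 001--1, 001-0-
Prime implicants: -00110, -01101, -10011, -11110, 0-0011, 0-0100, 0-1-01, 00-011, 00-100, 0001-0, 001--1, 001-0-, 01001-, 1-1110, 10-101, 10-110, 100-10, 11-000, 11-011, 111-00, 1111-0

-00110, -01101, -10011, -11110, 0-0011, 0-0100, 00-011, 00-100, 0001-0, 01001-, 1-1110, 10-101, 10-110, 100-10, 11-000, 11-011, 111-00, 1111-0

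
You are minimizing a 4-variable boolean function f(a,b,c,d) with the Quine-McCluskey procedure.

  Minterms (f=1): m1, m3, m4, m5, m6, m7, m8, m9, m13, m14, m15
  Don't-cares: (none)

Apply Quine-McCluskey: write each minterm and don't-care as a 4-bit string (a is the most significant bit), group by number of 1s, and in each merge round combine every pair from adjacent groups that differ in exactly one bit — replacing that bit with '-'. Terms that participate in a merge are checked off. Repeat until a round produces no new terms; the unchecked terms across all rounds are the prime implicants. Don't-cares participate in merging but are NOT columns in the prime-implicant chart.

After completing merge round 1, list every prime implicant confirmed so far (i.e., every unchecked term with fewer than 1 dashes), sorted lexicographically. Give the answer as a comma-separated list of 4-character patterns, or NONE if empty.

Round 0: 0001✓ 0011✓ 0100✓ 0101✓ 0110✓ 0111✓ 1000✓ 1001✓ 1101✓ 1110✓ 1111✓
Round 1: -001✓ -101✓ -110✓ -111✓ 0-01✓ 0-11✓ 00-1✓ 01-0✓ 01-1✓ 010-✓ 011-✓ 1-01✓ 100- 11-1✓ 111-✓
Round 2: --01 -1-1 -11- 0--1 01--
PIs = {--01, -1-1, -11-, 0--1, 01--, 100-}

NONE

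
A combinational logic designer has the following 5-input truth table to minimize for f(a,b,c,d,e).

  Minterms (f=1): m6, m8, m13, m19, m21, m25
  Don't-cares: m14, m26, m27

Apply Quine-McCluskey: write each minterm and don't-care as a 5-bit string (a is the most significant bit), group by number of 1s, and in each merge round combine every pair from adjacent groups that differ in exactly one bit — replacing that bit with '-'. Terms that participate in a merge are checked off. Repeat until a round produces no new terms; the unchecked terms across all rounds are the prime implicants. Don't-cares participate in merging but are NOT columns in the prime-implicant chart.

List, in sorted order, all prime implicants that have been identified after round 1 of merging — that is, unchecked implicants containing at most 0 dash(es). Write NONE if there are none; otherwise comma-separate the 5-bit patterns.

01000, 01101, 10101

Round 0: 00110✓ 01000 01101 01110✓ 10011✓ 10101 11001✓ 11010✓ 11011✓
Round 1: 0-110 1-011 110-1 1101-
PIs = {0-110, 01000, 01101, 1-011, 10101, 110-1, 1101-}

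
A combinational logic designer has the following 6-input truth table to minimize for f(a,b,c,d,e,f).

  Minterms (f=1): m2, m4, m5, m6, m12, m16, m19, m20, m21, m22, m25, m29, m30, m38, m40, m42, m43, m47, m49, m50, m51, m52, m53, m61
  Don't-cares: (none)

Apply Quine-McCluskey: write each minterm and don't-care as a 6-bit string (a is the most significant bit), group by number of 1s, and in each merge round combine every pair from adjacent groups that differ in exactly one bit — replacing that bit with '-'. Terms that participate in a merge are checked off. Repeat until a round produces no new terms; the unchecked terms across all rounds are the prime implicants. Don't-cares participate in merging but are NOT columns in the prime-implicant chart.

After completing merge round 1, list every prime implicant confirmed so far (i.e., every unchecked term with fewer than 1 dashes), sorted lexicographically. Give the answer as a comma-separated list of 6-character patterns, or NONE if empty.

NONE

[col 0] 000010*, 000100*, 000101*, 000110*, 001100*, 010000*, 010011*, 010100*, 010101*, 010110*, 011001*, 011101*, 011110*, 100110*, 101000*, 101010*, 101011*, 101111*, 110001*, 110010*, 110011*, 110100*, 110101*, 111101*
[col 1] -00110, -10011, -10100*, -10101*, -11101*, 0-0100*, 0-0101*, 0-0110*, 00-100, 000-10, 0001-0*, 00010-*, 01-101*, 01-110, 010-00, 0101-0*, 01010-*, 011-01, 101-11, 1010-0, 10101-, 11-101*, 110-01, 1100-1, 11001-, 11010-*
[col 2] -1-101, -1010-, 0-01-0, 0-010-
Prime implicants: -00110, -1-101, -10011, -1010-, 0-01-0, 0-010-, 00-100, 000-10, 01-110, 010-00, 011-01, 101-11, 1010-0, 10101-, 110-01, 1100-1, 11001-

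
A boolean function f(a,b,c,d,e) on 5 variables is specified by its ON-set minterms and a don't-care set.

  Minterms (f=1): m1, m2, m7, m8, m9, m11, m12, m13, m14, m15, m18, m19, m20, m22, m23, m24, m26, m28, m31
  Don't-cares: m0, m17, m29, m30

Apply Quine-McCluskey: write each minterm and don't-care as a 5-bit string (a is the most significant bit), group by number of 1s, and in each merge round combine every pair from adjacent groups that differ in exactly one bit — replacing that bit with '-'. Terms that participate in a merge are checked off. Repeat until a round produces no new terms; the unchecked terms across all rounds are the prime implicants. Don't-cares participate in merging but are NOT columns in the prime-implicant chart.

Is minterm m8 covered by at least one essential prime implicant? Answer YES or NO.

[col 0] 00000*, 00001*, 00010*, 00111*, 01000*, 01001*, 01011*, 01100*, 01101*, 01110*, 01111*, 10001*, 10010*, 10011*, 10100*, 10110*, 10111*, 11000*, 11010*, 11100*, 11101*, 11110*, 11111*
[col 1] -0001, -0010, -0111*, -1000*, -1100*, -1101*, -1110*, -1111*, 0-000*, 0-001*, 0-111*, 000-0, 0000-*, 01-00*, 01-01*, 01-11*, 010-1*, 0100-*, 011-0*, 011-1*, 0110-*, 0111-*, 1-010*, 1-100*, 1-110*, 1-111*, 10-10*, 10-11*, 100-1, 1001-*, 101-0*, 1011-*, 11-00*, 11-10*, 110-0*, 111-0*, 111-1*, 1110-*, 1111-*
[col 2] --111, -1-00, -11-0*, -11-1*, -110-*, -111-*, 0-00-, 01--1, 01-0-, 011--*, 1--10, 1-1-0, 1-11-, 10-1-, 11--0, 111--*
[col 3] -11--
Prime implicants: --111, -0001, -0010, -1-00, -11--, 0-00-, 000-0, 01--1, 01-0-, 1--10, 1-1-0, 1-11-, 10-1-, 100-1, 11--0
PI chart (minterm → PIs covering it):
  1 | -0001,0-00-
  2 | -0010,000-0
  7 | --111  (sole → essential)
  8 | -1-00,0-00-,01-0-
  9 | 0-00-,01--1,01-0-
  11 | 01--1  (sole → essential)
  12 | -1-00,-11--,01-0-
  13 | -11--,01--1,01-0-
  14 | -11--  (sole → essential)
  15 | --111,-11--,01--1
  18 | -0010,1--10,10-1-
  19 | 10-1-,100-1
  20 | 1-1-0  (sole → essential)
  22 | 1--10,1-1-0,1-11-,10-1-
  23 | --111,1-11-,10-1-
  24 | -1-00,11--0
  26 | 1--10,11--0
  28 | -1-00,-11--,1-1-0,11--0
  31 | --111,-11--,1-11-
Essential prime implicants: --111, -11--, 01--1, 1-1-0

NO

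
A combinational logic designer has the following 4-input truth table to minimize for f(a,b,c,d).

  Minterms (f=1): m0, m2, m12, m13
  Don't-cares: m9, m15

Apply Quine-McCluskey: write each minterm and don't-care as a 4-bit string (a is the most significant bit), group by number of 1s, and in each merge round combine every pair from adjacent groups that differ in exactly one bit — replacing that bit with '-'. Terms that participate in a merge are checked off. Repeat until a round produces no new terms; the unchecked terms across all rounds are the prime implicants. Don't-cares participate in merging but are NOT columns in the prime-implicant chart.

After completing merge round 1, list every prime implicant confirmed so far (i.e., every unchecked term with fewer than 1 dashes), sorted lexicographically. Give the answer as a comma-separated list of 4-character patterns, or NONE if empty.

size-2^0 implicants → 0000(✓)  0010(✓)  1001(✓)  1100(✓)  1101(✓)  1111(✓)
size-2^1 implicants → 00-0  1-01  11-1  110-
Unchecked terms (primes): 00-0, 1-01, 11-1, 110-

NONE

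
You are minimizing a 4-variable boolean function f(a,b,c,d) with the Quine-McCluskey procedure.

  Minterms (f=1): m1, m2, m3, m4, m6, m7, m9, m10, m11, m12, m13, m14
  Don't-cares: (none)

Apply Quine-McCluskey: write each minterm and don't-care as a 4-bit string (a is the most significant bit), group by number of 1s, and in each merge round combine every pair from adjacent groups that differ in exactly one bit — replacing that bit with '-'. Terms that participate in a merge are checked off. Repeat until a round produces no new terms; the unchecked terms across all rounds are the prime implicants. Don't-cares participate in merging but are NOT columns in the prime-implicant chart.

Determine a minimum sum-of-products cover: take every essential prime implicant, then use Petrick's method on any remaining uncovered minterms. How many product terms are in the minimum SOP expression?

5

[col 0] 0001*, 0010*, 0011*, 0100*, 0110*, 0111*, 1001*, 1010*, 1011*, 1100*, 1101*, 1110*
[col 1] -001*, -010*, -011*, -100*, -110*, 0-10*, 0-11*, 00-1*, 001-*, 01-0*, 011-*, 1-01, 1-10*, 10-1*, 101-*, 11-0*, 110-
[col 2] --10, -0-1, -01-, -1-0, 0-1-
Prime implicants: --10, -0-1, -01-, -1-0, 0-1-, 1-01, 110-
PI chart (minterm → PIs covering it):
  1 | -0-1  (sole → essential)
  2 | --10,-01-,0-1-
  3 | -0-1,-01-,0-1-
  4 | -1-0  (sole → essential)
  6 | --10,-1-0,0-1-
  7 | 0-1-  (sole → essential)
  9 | -0-1,1-01
  10 | --10,-01-
  11 | -0-1,-01-
  12 | -1-0,110-
  13 | 1-01,110-
  14 | --10,-1-0
Essential prime implicants: -0-1, -1-0, 0-1-
Petrick residual → --10, 1-01
Minimum SOP uses 5 PIs: cd' + b'd + bd' + a'c + ac'd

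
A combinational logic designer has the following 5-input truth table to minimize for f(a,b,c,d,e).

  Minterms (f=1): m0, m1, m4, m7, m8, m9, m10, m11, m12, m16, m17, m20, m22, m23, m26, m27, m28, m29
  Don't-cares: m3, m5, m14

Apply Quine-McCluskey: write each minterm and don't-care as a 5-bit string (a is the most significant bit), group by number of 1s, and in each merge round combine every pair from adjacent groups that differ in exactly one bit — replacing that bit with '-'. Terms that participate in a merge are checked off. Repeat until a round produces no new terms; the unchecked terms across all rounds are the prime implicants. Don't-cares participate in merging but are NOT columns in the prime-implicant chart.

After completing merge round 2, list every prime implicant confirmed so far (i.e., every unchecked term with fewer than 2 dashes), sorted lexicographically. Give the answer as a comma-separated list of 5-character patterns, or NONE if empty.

size-2^0 implicants → 00000(✓)  00001(✓)  00011(✓)  00100(✓)  00101(✓)  00111(✓)  01000(✓)  01001(✓)  01010(✓)  01011(✓)  01100(✓)  01110(✓)  10000(✓)  10001(✓)  10100(✓)  10110(✓)  10111(✓)  11010(✓)  11011(✓)  11100(✓)  11101(✓)
size-2^1 implicants → -0000(✓)  -0001(✓)  -0100(✓)  -0111  -1010(✓)  -1011(✓)  -1100(✓)  0-000(✓)  0-001(✓)  0-011(✓)  0-100(✓)  00-00(✓)  00-01(✓)  00-11(✓)  000-1(✓)  0000-(✓)  001-1(✓)  0010-(✓)  01-00(✓)  01-10(✓)  010-0(✓)  010-1(✓)  0100-(✓)  0101-(✓)  011-0(✓)  1-100(✓)  10-00(✓)  1000-(✓)  101-0  1011-  1101-(✓)  1110-
size-2^2 implicants → --100  -0-00  -000-  -101-  0--00  0-0-1  0-00-  00--1  00-0-  01--0  010--
Unchecked terms (primes): --100, -0-00, -000-, -0111, -101-, 0--00, 0-0-1, 0-00-, 00--1, 00-0-, 01--0, 010--, 101-0, 1011-, 1110-

-0111, 101-0, 1011-, 1110-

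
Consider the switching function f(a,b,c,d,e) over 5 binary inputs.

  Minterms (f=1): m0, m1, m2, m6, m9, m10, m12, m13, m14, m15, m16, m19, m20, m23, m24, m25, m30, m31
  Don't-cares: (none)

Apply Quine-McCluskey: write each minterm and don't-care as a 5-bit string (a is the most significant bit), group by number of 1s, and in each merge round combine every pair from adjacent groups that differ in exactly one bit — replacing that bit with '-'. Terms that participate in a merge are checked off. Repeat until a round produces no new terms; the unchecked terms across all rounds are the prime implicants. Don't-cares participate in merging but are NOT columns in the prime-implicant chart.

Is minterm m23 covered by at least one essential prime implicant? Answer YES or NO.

YES

size-2^0 implicants → 00000(✓)  00001(✓)  00010(✓)  00110(✓)  01001(✓)  01010(✓)  01100(✓)  01101(✓)  01110(✓)  01111(✓)  10000(✓)  10011(✓)  10100(✓)  10111(✓)  11000(✓)  11001(✓)  11110(✓)  11111(✓)
size-2^1 implicants → -0000  -1001  -1110(✓)  -1111(✓)  0-001  0-010(✓)  0-110(✓)  00-10(✓)  000-0  0000-  01-01  01-10(✓)  011-0(✓)  011-1(✓)  0110-(✓)  0111-(✓)  1-000  1-111  10-00  10-11  1100-  1111-(✓)
size-2^2 implicants → -111-  0--10  011--
Unchecked terms (primes): -0000, -1001, -111-, 0--10, 0-001, 000-0, 0000-, 01-01, 011--, 1-000, 1-111, 10-00, 10-11, 1100-
Minterm coverage:
  m0 ⊆ -0000,000-0,0000-
  m1 ⊆ 0-001,0000-
  m2 ⊆ 0--10,000-0
  m6 ⊆ 0--10 [E]
  m9 ⊆ -1001,0-001,01-01
  m10 ⊆ 0--10 [E]
  m12 ⊆ 011-- [E]
  m13 ⊆ 01-01,011--
  m14 ⊆ -111-,0--10,011--
  m15 ⊆ -111-,011--
  m16 ⊆ -0000,1-000,10-00
  m19 ⊆ 10-11 [E]
  m20 ⊆ 10-00 [E]
  m23 ⊆ 1-111,10-11
  m24 ⊆ 1-000,1100-
  m25 ⊆ -1001,1100-
  m30 ⊆ -111- [E]
  m31 ⊆ -111-,1-111
E = {-111-, 0--10, 011--, 10-00, 10-11}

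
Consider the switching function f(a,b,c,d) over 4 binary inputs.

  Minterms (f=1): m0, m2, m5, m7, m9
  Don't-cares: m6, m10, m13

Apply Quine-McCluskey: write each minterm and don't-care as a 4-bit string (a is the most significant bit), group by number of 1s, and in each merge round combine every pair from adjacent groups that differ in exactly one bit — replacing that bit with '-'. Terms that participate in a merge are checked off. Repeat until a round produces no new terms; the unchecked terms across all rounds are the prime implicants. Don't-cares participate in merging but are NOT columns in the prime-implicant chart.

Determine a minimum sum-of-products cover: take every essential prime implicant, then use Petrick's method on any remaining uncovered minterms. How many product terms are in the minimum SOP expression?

3

Round 0: 0000✓ 0010✓ 0101✓ 0110✓ 0111✓ 1001✓ 1010✓ 1101✓
Round 1: -010 -101 0-10 00-0 01-1 011- 1-01
PIs = {-010, -101, 0-10, 00-0, 01-1, 011-, 1-01}
Coverage chart:
  m0: 00-0 ←essential
  m2: -010,0-10,00-0
  m5: -101,01-1
  m7: 01-1,011-
  m9: 1-01 ←essential
Essential: 00-0, 1-01
Petrick residual → 01-1
Min cover (3 terms): a'b'd' + a'bd + ac'd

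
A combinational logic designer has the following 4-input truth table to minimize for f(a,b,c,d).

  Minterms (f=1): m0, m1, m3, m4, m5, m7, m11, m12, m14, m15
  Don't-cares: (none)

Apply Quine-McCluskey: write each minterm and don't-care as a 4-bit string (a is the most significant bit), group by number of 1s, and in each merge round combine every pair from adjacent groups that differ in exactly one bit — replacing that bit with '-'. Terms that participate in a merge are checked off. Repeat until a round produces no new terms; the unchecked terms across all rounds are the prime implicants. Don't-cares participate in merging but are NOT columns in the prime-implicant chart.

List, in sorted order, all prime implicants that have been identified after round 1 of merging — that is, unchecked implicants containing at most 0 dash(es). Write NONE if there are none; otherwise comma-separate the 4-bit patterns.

[col 0] 0000*, 0001*, 0011*, 0100*, 0101*, 0111*, 1011*, 1100*, 1110*, 1111*
[col 1] -011*, -100, -111*, 0-00*, 0-01*, 0-11*, 00-1*, 000-*, 01-1*, 010-*, 1-11*, 11-0, 111-
[col 2] --11, 0--1, 0-0-
Prime implicants: --11, -100, 0--1, 0-0-, 11-0, 111-

NONE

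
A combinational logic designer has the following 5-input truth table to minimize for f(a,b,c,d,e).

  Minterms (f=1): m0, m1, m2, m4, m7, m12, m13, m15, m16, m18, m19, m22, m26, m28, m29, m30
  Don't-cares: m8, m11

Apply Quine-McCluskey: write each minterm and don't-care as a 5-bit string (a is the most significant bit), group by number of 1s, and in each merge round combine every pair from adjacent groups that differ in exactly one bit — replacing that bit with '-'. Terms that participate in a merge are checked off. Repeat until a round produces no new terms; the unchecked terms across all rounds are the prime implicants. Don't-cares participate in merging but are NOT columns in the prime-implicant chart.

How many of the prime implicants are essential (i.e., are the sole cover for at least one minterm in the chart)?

7

size-2^0 implicants → 00000(✓)  00001(✓)  00010(✓)  00100(✓)  00111(✓)  01000(✓)  01011(✓)  01100(✓)  01101(✓)  01111(✓)  10000(✓)  10010(✓)  10011(✓)  10110(✓)  11010(✓)  11100(✓)  11101(✓)  11110(✓)
size-2^1 implicants → -0000(✓)  -0010(✓)  -1100(✓)  -1101(✓)  0-000(✓)  0-100(✓)  0-111  00-00(✓)  000-0(✓)  0000-  01-00(✓)  01-11  011-1  0110-(✓)  1-010(✓)  1-110(✓)  10-10(✓)  100-0(✓)  1001-  11-10(✓)  111-0  1110-(✓)
size-2^2 implicants → -00-0  -110-  0--00  1--10
Unchecked terms (primes): -00-0, -110-, 0--00, 0-111, 0000-, 01-11, 011-1, 1--10, 1001-, 111-0
Minterm coverage:
  m0 ⊆ -00-0,0--00,0000-
  m1 ⊆ 0000- [E]
  m2 ⊆ -00-0 [E]
  m4 ⊆ 0--00 [E]
  m7 ⊆ 0-111 [E]
  m12 ⊆ -110-,0--00
  m13 ⊆ -110-,011-1
  m15 ⊆ 0-111,01-11,011-1
  m16 ⊆ -00-0 [E]
  m18 ⊆ -00-0,1--10,1001-
  m19 ⊆ 1001- [E]
  m22 ⊆ 1--10 [E]
  m26 ⊆ 1--10 [E]
  m28 ⊆ -110-,111-0
  m29 ⊆ -110- [E]
  m30 ⊆ 1--10,111-0
E = {-00-0, -110-, 0--00, 0-111, 0000-, 1--10, 1001-}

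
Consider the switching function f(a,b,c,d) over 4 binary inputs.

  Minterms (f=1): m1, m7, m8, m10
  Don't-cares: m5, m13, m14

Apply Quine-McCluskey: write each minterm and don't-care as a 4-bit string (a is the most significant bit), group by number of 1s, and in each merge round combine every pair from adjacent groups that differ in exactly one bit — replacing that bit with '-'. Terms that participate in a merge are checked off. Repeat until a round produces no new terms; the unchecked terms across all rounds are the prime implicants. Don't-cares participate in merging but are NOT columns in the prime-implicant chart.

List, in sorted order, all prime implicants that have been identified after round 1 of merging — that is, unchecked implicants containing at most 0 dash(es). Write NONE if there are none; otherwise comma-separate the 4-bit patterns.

NONE

size-2^0 implicants → 0001(✓)  0101(✓)  0111(✓)  1000(✓)  1010(✓)  1101(✓)  1110(✓)
size-2^1 implicants → -101  0-01  01-1  1-10  10-0
Unchecked terms (primes): -101, 0-01, 01-1, 1-10, 10-0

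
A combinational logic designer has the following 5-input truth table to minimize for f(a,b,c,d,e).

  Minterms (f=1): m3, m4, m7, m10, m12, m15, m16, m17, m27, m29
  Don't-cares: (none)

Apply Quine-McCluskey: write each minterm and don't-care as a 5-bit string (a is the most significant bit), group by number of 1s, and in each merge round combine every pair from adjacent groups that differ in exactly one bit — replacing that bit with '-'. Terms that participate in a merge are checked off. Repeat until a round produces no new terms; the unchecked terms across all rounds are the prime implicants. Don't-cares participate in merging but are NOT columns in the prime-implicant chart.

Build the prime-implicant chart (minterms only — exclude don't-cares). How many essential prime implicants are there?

7

Round 0: 00011✓ 00100✓ 00111✓ 01010 01100✓ 01111✓ 10000✓ 10001✓ 11011 11101
Round 1: 0-100 0-111 00-11 1000-
PIs = {0-100, 0-111, 00-11, 01010, 1000-, 11011, 11101}
Coverage chart:
  m3: 00-11 ←essential
  m4: 0-100 ←essential
  m7: 0-111,00-11
  m10: 01010 ←essential
  m12: 0-100 ←essential
  m15: 0-111 ←essential
  m16: 1000- ←essential
  m17: 1000- ←essential
  m27: 11011 ←essential
  m29: 11101 ←essential
Essential: 0-100, 0-111, 00-11, 01010, 1000-, 11011, 11101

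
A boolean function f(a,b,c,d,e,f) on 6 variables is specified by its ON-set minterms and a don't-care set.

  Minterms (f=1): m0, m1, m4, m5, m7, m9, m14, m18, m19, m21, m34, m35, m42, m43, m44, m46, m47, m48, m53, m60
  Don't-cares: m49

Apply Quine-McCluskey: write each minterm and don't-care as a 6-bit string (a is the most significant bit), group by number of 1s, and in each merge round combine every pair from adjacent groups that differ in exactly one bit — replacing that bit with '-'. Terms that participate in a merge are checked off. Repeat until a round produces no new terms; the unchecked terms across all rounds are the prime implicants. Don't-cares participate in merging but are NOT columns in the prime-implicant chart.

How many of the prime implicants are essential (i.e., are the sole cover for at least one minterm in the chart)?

9

Round 0: 000000✓ 000001✓ 000100✓ 000101✓ 000111✓ 001001✓ 001110✓ 010010✓ 010011✓ 010101✓ 100010✓ 100011✓ 101010✓ 101011✓ 101100✓ 101110✓ 101111✓ 110000✓ 110001✓ 110101✓ 111100✓
Round 1: -01110 -10101 0-0101 00-001 000-00✓ 000-01✓ 00000-✓ 0001-1 00010-✓ 01001- 1-1100 10-010✓ 10-011✓ 10001-✓ 101-10✓ 101-11✓ 10101-✓ 1011-0 10111-✓ 110-01 11000-
Round 2: 000-0- 10-01- 101-1-
PIs = {-01110, -10101, 0-0101, 00-001, 000-0-, 0001-1, 01001-, 1-1100, 10-01-, 101-1-, 1011-0, 110-01, 11000-}
Coverage chart:
  m0: 000-0- ←essential
  m1: 00-001,000-0-
  m4: 000-0- ←essential
  m5: 0-0101,000-0-,0001-1
  m7: 0001-1 ←essential
  m9: 00-001 ←essential
  m14: -01110 ←essential
  m18: 01001- ←essential
  m19: 01001- ←essential
  m21: -10101,0-0101
  m34: 10-01- ←essential
  m35: 10-01- ←essential
  m42: 10-01-,101-1-
  m43: 10-01-,101-1-
  m44: 1-1100,1011-0
  m46: -01110,101-1-,1011-0
  m47: 101-1- ←essential
  m48: 11000- ←essential
  m53: -10101,110-01
  m60: 1-1100 ←essential
Essential: -01110, 00-001, 000-0-, 0001-1, 01001-, 1-1100, 10-01-, 101-1-, 11000-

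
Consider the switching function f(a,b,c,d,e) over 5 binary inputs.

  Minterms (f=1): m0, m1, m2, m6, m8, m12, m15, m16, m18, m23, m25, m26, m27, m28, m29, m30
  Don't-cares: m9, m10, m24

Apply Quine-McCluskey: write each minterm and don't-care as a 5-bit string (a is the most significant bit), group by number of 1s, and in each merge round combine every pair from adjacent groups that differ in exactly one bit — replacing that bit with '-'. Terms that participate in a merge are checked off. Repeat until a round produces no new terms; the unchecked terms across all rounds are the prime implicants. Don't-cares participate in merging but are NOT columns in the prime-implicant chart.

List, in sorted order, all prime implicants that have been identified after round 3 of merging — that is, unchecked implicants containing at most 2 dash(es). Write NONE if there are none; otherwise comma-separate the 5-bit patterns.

-1-00, -100-, 0-00-, 00-10, 01111, 10111, 11--0, 11-0-, 110--

size-2^0 implicants → 00000(✓)  00001(✓)  00010(✓)  00110(✓)  01000(✓)  01001(✓)  01010(✓)  01100(✓)  01111  10000(✓)  10010(✓)  10111  11000(✓)  11001(✓)  11010(✓)  11011(✓)  11100(✓)  11101(✓)  11110(✓)
size-2^1 implicants → -0000(✓)  -0010(✓)  -1000(✓)  -1001(✓)  -1010(✓)  -1100(✓)  0-000(✓)  0-001(✓)  0-010(✓)  00-10  000-0(✓)  0000-(✓)  01-00(✓)  010-0(✓)  0100-(✓)  1-000(✓)  1-010(✓)  100-0(✓)  11-00(✓)  11-01(✓)  11-10(✓)  110-0(✓)  110-1(✓)  1100-(✓)  1101-(✓)  111-0(✓)  1110-(✓)
size-2^2 implicants → --000(✓)  --010(✓)  -00-0(✓)  -1-00  -10-0(✓)  -100-  0-0-0(✓)  0-00-  1-0-0(✓)  11--0  11-0-  110--
size-2^3 implicants → --0-0
Unchecked terms (primes): --0-0, -1-00, -100-, 0-00-, 00-10, 01111, 10111, 11--0, 11-0-, 110--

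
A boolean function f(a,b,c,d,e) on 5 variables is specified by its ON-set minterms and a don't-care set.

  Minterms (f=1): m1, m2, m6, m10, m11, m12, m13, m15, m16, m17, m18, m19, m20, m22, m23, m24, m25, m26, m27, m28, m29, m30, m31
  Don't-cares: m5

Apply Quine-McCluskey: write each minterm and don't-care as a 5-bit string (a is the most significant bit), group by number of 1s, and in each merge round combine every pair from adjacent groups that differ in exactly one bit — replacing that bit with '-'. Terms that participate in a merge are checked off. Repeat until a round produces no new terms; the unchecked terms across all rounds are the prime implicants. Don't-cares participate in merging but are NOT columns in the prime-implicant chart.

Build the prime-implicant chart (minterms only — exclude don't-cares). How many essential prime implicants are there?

Round 0: 00001✓ 00010✓ 00101✓ 00110✓ 01010✓ 01011✓ 01100✓ 01101✓ 01111✓ 10000✓ 10001✓ 10010✓ 10011✓ 10100✓ 10110✓ 10111✓ 11000✓ 11001✓ 11010✓ 11011✓ 11100✓ 11101✓ 11110✓ 11111✓
Round 1: -0001 -0010✓ -0110✓ -1010✓ -1011✓ -1100✓ -1101✓ -1111✓ 0-010✓ 0-101 00-01 00-10✓ 01-11✓ 0101-✓ 011-1✓ 0110-✓ 1-000✓ 1-001✓ 1-010✓ 1-011✓ 1-100✓ 1-110✓ 1-111✓ 10-00✓ 10-10✓ 10-11✓ 100-0✓ 100-1✓ 1000-✓ 1001-✓ 101-0✓ 1011-✓ 11-00✓ 11-01✓ 11-10✓ 11-11✓ 110-0✓ 110-1✓ 1100-✓ 1101-✓ 111-0✓ 111-1✓ 1110-✓ 1111-✓
Round 2: --010 -0-10 -1-11 -101- -11-1 -110- 1--00✓ 1--10✓ 1--11✓ 1-0-0✓ 1-0-1✓ 1-00-✓ 1-01-✓ 1-1-0✓ 1-11-✓ 10--0✓ 10-1-✓ 100--✓ 11--0✓ 11--1✓ 11-0-✓ 11-1-✓ 110--✓ 111--✓
Round 3: 1---0 1--1- 1-0-- 11---
PIs = {--010, -0-10, -0001, -1-11, -101-, -11-1, -110-, 0-101, 00-01, 1---0, 1--1-, 1-0--, 11---}
Coverage chart:
  m1: -0001,00-01
  m2: --010,-0-10
  m6: -0-10 ←essential
  m10: --010,-101-
  m11: -1-11,-101-
  m12: -110- ←essential
  m13: -11-1,-110-,0-101
  m15: -1-11,-11-1
  m16: 1---0,1-0--
  m17: -0001,1-0--
  m18: --010,-0-10,1---0,1--1-,1-0--
  m19: 1--1-,1-0--
  m20: 1---0 ←essential
  m22: -0-10,1---0,1--1-
  m23: 1--1- ←essential
  m24: 1---0,1-0--,11---
  m25: 1-0--,11---
  m26: --010,-101-,1---0,1--1-,1-0--,11---
  m27: -1-11,-101-,1--1-,1-0--,11---
  m28: -110-,1---0,11---
  m29: -11-1,-110-,11---
  m30: 1---0,1--1-,11---
  m31: -1-11,-11-1,1--1-,11---
Essential: -0-10, -110-, 1---0, 1--1-

4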